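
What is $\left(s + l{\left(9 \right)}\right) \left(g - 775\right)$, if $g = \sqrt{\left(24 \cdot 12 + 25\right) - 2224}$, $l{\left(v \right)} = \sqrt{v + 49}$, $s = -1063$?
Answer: $\left(775 - 7 i \sqrt{39}\right) \left(1063 - \sqrt{58}\right) \approx 8.1792 \cdot 10^{5} - 46136.0 i$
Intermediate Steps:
$l{\left(v \right)} = \sqrt{49 + v}$
$g = 7 i \sqrt{39}$ ($g = \sqrt{\left(288 + 25\right) - 2224} = \sqrt{313 - 2224} = \sqrt{-1911} = 7 i \sqrt{39} \approx 43.715 i$)
$\left(s + l{\left(9 \right)}\right) \left(g - 775\right) = \left(-1063 + \sqrt{49 + 9}\right) \left(7 i \sqrt{39} - 775\right) = \left(-1063 + \sqrt{58}\right) \left(-775 + 7 i \sqrt{39}\right)$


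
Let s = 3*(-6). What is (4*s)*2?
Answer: -144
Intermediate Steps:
s = -18
(4*s)*2 = (4*(-18))*2 = -72*2 = -144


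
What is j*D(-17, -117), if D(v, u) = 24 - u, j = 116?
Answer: 16356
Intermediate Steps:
j*D(-17, -117) = 116*(24 - 1*(-117)) = 116*(24 + 117) = 116*141 = 16356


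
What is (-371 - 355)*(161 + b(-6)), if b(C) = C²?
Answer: -143022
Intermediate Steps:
(-371 - 355)*(161 + b(-6)) = (-371 - 355)*(161 + (-6)²) = -726*(161 + 36) = -726*197 = -143022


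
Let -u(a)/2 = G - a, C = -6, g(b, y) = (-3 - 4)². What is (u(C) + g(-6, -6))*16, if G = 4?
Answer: 464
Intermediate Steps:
g(b, y) = 49 (g(b, y) = (-7)² = 49)
u(a) = -8 + 2*a (u(a) = -2*(4 - a) = -8 + 2*a)
(u(C) + g(-6, -6))*16 = ((-8 + 2*(-6)) + 49)*16 = ((-8 - 12) + 49)*16 = (-20 + 49)*16 = 29*16 = 464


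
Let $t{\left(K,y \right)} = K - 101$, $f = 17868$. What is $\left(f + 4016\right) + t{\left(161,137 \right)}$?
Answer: $21944$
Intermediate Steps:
$t{\left(K,y \right)} = -101 + K$
$\left(f + 4016\right) + t{\left(161,137 \right)} = \left(17868 + 4016\right) + \left(-101 + 161\right) = 21884 + 60 = 21944$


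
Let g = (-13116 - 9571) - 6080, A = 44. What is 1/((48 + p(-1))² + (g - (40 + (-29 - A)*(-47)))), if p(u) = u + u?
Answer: -1/30122 ≈ -3.3198e-5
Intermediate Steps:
p(u) = 2*u
g = -28767 (g = -22687 - 6080 = -28767)
1/((48 + p(-1))² + (g - (40 + (-29 - A)*(-47)))) = 1/((48 + 2*(-1))² + (-28767 - (40 + (-29 - 1*44)*(-47)))) = 1/((48 - 2)² + (-28767 - (40 + (-29 - 44)*(-47)))) = 1/(46² + (-28767 - (40 - 73*(-47)))) = 1/(2116 + (-28767 - (40 + 3431))) = 1/(2116 + (-28767 - 1*3471)) = 1/(2116 + (-28767 - 3471)) = 1/(2116 - 32238) = 1/(-30122) = -1/30122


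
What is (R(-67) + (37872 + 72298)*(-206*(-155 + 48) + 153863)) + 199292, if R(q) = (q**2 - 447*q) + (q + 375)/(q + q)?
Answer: 1298439067706/67 ≈ 1.9380e+10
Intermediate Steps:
R(q) = q**2 - 447*q + (375 + q)/(2*q) (R(q) = (q**2 - 447*q) + (375 + q)/((2*q)) = (q**2 - 447*q) + (375 + q)*(1/(2*q)) = (q**2 - 447*q) + (375 + q)/(2*q) = q**2 - 447*q + (375 + q)/(2*q))
(R(-67) + (37872 + 72298)*(-206*(-155 + 48) + 153863)) + 199292 = ((1/2 + (-67)**2 - 447*(-67) + (375/2)/(-67)) + (37872 + 72298)*(-206*(-155 + 48) + 153863)) + 199292 = ((1/2 + 4489 + 29949 + (375/2)*(-1/67)) + 110170*(-206*(-107) + 153863)) + 199292 = ((1/2 + 4489 + 29949 - 375/134) + 110170*(22042 + 153863)) + 199292 = (2307192/67 + 110170*175905) + 199292 = (2307192/67 + 19379453850) + 199292 = 1298425715142/67 + 199292 = 1298439067706/67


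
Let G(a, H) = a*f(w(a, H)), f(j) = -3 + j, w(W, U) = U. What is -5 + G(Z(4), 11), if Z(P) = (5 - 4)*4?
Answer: 27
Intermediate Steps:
Z(P) = 4 (Z(P) = 1*4 = 4)
G(a, H) = a*(-3 + H)
-5 + G(Z(4), 11) = -5 + 4*(-3 + 11) = -5 + 4*8 = -5 + 32 = 27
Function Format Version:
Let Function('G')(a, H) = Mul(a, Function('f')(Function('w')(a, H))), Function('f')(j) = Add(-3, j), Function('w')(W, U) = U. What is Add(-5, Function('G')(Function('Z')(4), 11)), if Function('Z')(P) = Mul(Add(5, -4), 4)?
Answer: 27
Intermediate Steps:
Function('Z')(P) = 4 (Function('Z')(P) = Mul(1, 4) = 4)
Function('G')(a, H) = Mul(a, Add(-3, H))
Add(-5, Function('G')(Function('Z')(4), 11)) = Add(-5, Mul(4, Add(-3, 11))) = Add(-5, Mul(4, 8)) = Add(-5, 32) = 27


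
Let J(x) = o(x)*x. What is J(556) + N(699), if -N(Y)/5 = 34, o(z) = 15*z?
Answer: 4636870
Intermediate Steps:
N(Y) = -170 (N(Y) = -5*34 = -170)
J(x) = 15*x² (J(x) = (15*x)*x = 15*x²)
J(556) + N(699) = 15*556² - 170 = 15*309136 - 170 = 4637040 - 170 = 4636870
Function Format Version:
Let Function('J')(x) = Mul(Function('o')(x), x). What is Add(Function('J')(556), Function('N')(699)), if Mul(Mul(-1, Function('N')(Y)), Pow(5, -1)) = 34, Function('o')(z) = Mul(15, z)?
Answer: 4636870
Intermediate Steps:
Function('N')(Y) = -170 (Function('N')(Y) = Mul(-5, 34) = -170)
Function('J')(x) = Mul(15, Pow(x, 2)) (Function('J')(x) = Mul(Mul(15, x), x) = Mul(15, Pow(x, 2)))
Add(Function('J')(556), Function('N')(699)) = Add(Mul(15, Pow(556, 2)), -170) = Add(Mul(15, 309136), -170) = Add(4637040, -170) = 4636870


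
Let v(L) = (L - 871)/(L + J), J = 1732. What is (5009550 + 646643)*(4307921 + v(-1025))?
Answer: 17227057127418443/707 ≈ 2.4366e+13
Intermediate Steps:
v(L) = (-871 + L)/(1732 + L) (v(L) = (L - 871)/(L + 1732) = (-871 + L)/(1732 + L))
(5009550 + 646643)*(4307921 + v(-1025)) = (5009550 + 646643)*(4307921 + (-871 - 1025)/(1732 - 1025)) = 5656193*(4307921 - 1896/707) = 5656193*(3045698251/707) = 17227057127418443/707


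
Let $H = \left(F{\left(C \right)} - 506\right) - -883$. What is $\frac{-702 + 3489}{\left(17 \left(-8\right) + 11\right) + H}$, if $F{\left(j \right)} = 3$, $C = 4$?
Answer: $\frac{929}{85} \approx 10.929$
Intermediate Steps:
$H = 380$ ($H = \left(3 - 506\right) - -883 = \left(3 - 506\right) + 883 = -503 + 883 = 380$)
$\frac{-702 + 3489}{\left(17 \left(-8\right) + 11\right) + H} = \frac{-702 + 3489}{\left(17 \left(-8\right) + 11\right) + 380} = \frac{2787}{\left(-136 + 11\right) + 380} = \frac{2787}{-125 + 380} = \frac{2787}{255} = 2787 \cdot \frac{1}{255} = \frac{929}{85}$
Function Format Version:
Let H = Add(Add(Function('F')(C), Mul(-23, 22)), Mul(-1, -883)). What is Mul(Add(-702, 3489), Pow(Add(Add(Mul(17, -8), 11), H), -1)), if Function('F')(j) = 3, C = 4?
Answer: Rational(929, 85) ≈ 10.929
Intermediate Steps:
H = 380 (H = Add(Add(3, Mul(-23, 22)), Mul(-1, -883)) = Add(Add(3, -506), 883) = Add(-503, 883) = 380)
Mul(Add(-702, 3489), Pow(Add(Add(Mul(17, -8), 11), H), -1)) = Mul(Add(-702, 3489), Pow(Add(Add(Mul(17, -8), 11), 380), -1)) = Mul(2787, Pow(Add(Add(-136, 11), 380), -1)) = Mul(2787, Pow(Add(-125, 380), -1)) = Mul(2787, Pow(255, -1)) = Mul(2787, Rational(1, 255)) = Rational(929, 85)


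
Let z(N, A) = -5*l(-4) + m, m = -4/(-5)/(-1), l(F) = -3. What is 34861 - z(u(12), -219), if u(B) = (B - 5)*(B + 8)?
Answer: 174234/5 ≈ 34847.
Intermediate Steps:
m = -4/5 (m = -4*(-1/5)*(-1) = (4/5)*(-1) = -4/5 ≈ -0.80000)
u(B) = (-5 + B)*(8 + B)
z(N, A) = 71/5 (z(N, A) = -5*(-3) - 4/5 = 15 - 4/5 = 71/5)
34861 - z(u(12), -219) = 34861 - 1*71/5 = 34861 - 71/5 = 174234/5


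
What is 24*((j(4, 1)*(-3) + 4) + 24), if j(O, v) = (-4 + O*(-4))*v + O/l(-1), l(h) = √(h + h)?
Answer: 2112 + 144*I*√2 ≈ 2112.0 + 203.65*I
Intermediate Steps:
l(h) = √2*√h (l(h) = √(2*h) = √2*√h)
j(O, v) = v*(-4 - 4*O) - I*O*√2/2 (j(O, v) = (-4 + O*(-4))*v + O/((√2*√(-1))) = (-4 - 4*O)*v + O/((√2*I)) = v*(-4 - 4*O) + O/((I*√2)) = v*(-4 - 4*O) + O*(-I*√2/2) = v*(-4 - 4*O) - I*O*√2/2)
24*((j(4, 1)*(-3) + 4) + 24) = 24*(((-4*1 - 4*4*1 - ½*I*4*√2)*(-3) + 4) + 24) = 24*(((-4 - 16 - 2*I*√2)*(-3) + 4) + 24) = 24*(((-20 - 2*I*√2)*(-3) + 4) + 24) = 24*(((60 + 6*I*√2) + 4) + 24) = 24*((64 + 6*I*√2) + 24) = 24*(88 + 6*I*√2) = 2112 + 144*I*√2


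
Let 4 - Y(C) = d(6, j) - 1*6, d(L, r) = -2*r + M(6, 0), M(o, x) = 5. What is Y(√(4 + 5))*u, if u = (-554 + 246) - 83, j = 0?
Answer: -1955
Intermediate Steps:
u = -391 (u = -308 - 83 = -391)
d(L, r) = 5 - 2*r (d(L, r) = -2*r + 5 = 5 - 2*r)
Y(C) = 5 (Y(C) = 4 - ((5 - 2*0) - 1*6) = 4 - ((5 + 0) - 6) = 4 - (5 - 6) = 4 - 1*(-1) = 4 + 1 = 5)
Y(√(4 + 5))*u = 5*(-391) = -1955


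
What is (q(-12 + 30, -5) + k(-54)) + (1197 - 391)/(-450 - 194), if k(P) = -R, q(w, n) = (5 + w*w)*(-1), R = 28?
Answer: -115357/322 ≈ -358.25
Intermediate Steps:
q(w, n) = -5 - w² (q(w, n) = (5 + w²)*(-1) = -5 - w²)
k(P) = -28 (k(P) = -1*28 = -28)
(q(-12 + 30, -5) + k(-54)) + (1197 - 391)/(-450 - 194) = ((-5 - (-12 + 30)²) - 28) + (1197 - 391)/(-450 - 194) = ((-5 - 1*18²) - 28) + 806/(-644) = ((-5 - 1*324) - 28) + 806*(-1/644) = ((-5 - 324) - 28) - 403/322 = (-329 - 28) - 403/322 = -357 - 403/322 = -115357/322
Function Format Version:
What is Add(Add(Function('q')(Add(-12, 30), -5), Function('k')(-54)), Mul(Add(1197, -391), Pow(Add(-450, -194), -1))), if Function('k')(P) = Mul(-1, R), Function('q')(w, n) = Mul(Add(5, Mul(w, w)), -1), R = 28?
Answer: Rational(-115357, 322) ≈ -358.25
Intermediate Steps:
Function('q')(w, n) = Add(-5, Mul(-1, Pow(w, 2))) (Function('q')(w, n) = Mul(Add(5, Pow(w, 2)), -1) = Add(-5, Mul(-1, Pow(w, 2))))
Function('k')(P) = -28 (Function('k')(P) = Mul(-1, 28) = -28)
Add(Add(Function('q')(Add(-12, 30), -5), Function('k')(-54)), Mul(Add(1197, -391), Pow(Add(-450, -194), -1))) = Add(Add(Add(-5, Mul(-1, Pow(Add(-12, 30), 2))), -28), Mul(Add(1197, -391), Pow(Add(-450, -194), -1))) = Add(Add(Add(-5, Mul(-1, Pow(18, 2))), -28), Mul(806, Pow(-644, -1))) = Add(Add(Add(-5, Mul(-1, 324)), -28), Mul(806, Rational(-1, 644))) = Add(Add(Add(-5, -324), -28), Rational(-403, 322)) = Add(Add(-329, -28), Rational(-403, 322)) = Add(-357, Rational(-403, 322)) = Rational(-115357, 322)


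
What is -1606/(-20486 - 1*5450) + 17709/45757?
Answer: 266393183/593376776 ≈ 0.44894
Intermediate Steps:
-1606/(-20486 - 1*5450) + 17709/45757 = -1606/(-20486 - 5450) + 17709*(1/45757) = -1606/(-25936) + 17709/45757 = -1606*(-1/25936) + 17709/45757 = 803/12968 + 17709/45757 = 266393183/593376776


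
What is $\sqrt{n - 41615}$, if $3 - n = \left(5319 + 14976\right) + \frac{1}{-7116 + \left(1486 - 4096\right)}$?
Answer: $\frac{i \sqrt{5856097360206}}{9726} \approx 248.81 i$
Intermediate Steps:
$n = - \frac{197359991}{9726}$ ($n = 3 - \left(\left(5319 + 14976\right) + \frac{1}{-7116 + \left(1486 - 4096\right)}\right) = 3 - \left(20295 + \frac{1}{-7116 - 2610}\right) = 3 - \left(20295 + \frac{1}{-9726}\right) = 3 - \left(20295 - \frac{1}{9726}\right) = 3 - \frac{197389169}{9726} = - \frac{197359991}{9726} \approx -20292.0$)
$\sqrt{n - 41615} = \sqrt{- \frac{197359991}{9726} - 41615} = \sqrt{- \frac{602107481}{9726}} = \frac{i \sqrt{5856097360206}}{9726}$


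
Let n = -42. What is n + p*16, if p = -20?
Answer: -362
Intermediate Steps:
n + p*16 = -42 - 20*16 = -42 - 320 = -362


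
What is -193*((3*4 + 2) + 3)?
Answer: -3281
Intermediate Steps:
-193*((3*4 + 2) + 3) = -193*((12 + 2) + 3) = -193*(14 + 3) = -193*17 = -3281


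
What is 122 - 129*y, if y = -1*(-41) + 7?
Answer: -6070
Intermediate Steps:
y = 48 (y = 41 + 7 = 48)
122 - 129*y = 122 - 129*48 = 122 - 6192 = -6070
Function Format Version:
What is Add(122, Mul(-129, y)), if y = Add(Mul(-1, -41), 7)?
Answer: -6070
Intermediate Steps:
y = 48 (y = Add(41, 7) = 48)
Add(122, Mul(-129, y)) = Add(122, Mul(-129, 48)) = Add(122, -6192) = -6070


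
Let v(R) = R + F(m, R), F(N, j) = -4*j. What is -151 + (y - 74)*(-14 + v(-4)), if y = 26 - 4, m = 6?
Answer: -47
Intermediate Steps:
y = 22
v(R) = -3*R (v(R) = R - 4*R = -3*R)
-151 + (y - 74)*(-14 + v(-4)) = -151 + (22 - 74)*(-14 - 3*(-4)) = -151 - 52*(-14 + 12) = -151 - 52*(-2) = -151 + 104 = -47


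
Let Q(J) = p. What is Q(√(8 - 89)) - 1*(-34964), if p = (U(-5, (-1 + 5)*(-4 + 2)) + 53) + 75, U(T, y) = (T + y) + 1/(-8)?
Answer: 280631/8 ≈ 35079.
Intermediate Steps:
U(T, y) = -⅛ + T + y (U(T, y) = (T + y) - ⅛ = -⅛ + T + y)
p = 919/8 (p = ((-⅛ - 5 + (-1 + 5)*(-4 + 2)) + 53) + 75 = ((-⅛ - 5 + 4*(-2)) + 53) + 75 = ((-⅛ - 5 - 8) + 53) + 75 = (-105/8 + 53) + 75 = 319/8 + 75 = 919/8 ≈ 114.88)
Q(J) = 919/8
Q(√(8 - 89)) - 1*(-34964) = 919/8 - 1*(-34964) = 919/8 + 34964 = 280631/8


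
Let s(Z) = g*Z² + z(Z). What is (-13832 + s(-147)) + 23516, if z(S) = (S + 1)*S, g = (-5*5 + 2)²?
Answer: 11462307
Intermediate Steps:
g = 529 (g = (-25 + 2)² = (-23)² = 529)
z(S) = S*(1 + S) (z(S) = (1 + S)*S = S*(1 + S))
s(Z) = 529*Z² + Z*(1 + Z)
(-13832 + s(-147)) + 23516 = (-13832 - 147*(1 + 530*(-147))) + 23516 = (-13832 - 147*(1 - 77910)) + 23516 = (-13832 - 147*(-77909)) + 23516 = (-13832 + 11452623) + 23516 = 11438791 + 23516 = 11462307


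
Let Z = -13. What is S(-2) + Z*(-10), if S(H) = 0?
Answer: 130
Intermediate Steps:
S(-2) + Z*(-10) = 0 - 13*(-10) = 0 + 130 = 130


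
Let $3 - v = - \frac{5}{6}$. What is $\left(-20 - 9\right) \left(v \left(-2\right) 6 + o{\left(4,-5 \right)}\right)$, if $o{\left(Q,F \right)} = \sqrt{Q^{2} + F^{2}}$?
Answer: $1334 - 29 \sqrt{41} \approx 1148.3$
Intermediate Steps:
$v = \frac{23}{6}$ ($v = 3 - - \frac{5}{6} = 3 + \frac{5}{6} = \frac{23}{6} \approx 3.8333$)
$o{\left(Q,F \right)} = \sqrt{F^{2} + Q^{2}}$
$\left(-20 - 9\right) \left(v \left(-2\right) 6 + o{\left(4,-5 \right)}\right) = \left(-20 - 9\right) \left(\frac{23}{6} \left(-2\right) 6 + \sqrt{\left(-5\right)^{2} + 4^{2}}\right) = \left(-20 - 9\right) \left(\left(- \frac{23}{3}\right) 6 + \sqrt{25 + 16}\right) = - 29 \left(-46 + \sqrt{41}\right) = 1334 - 29 \sqrt{41}$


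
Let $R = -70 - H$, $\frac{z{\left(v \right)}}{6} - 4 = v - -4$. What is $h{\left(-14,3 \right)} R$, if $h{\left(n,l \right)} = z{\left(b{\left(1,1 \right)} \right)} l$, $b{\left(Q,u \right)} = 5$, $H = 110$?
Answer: $-42120$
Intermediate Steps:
$z{\left(v \right)} = 48 + 6 v$ ($z{\left(v \right)} = 24 + 6 \left(v - -4\right) = 24 + 6 \left(v + 4\right) = 24 + 6 \left(4 + v\right) = 24 + \left(24 + 6 v\right) = 48 + 6 v$)
$h{\left(n,l \right)} = 78 l$ ($h{\left(n,l \right)} = \left(48 + 6 \cdot 5\right) l = \left(48 + 30\right) l = 78 l$)
$R = -180$ ($R = -70 - 110 = -180$)
$h{\left(-14,3 \right)} R = 78 \cdot 3 \left(-180\right) = 234 \left(-180\right) = -42120$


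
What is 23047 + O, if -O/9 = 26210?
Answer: -212843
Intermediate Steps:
O = -235890 (O = -9*26210 = -235890)
23047 + O = 23047 - 235890 = -212843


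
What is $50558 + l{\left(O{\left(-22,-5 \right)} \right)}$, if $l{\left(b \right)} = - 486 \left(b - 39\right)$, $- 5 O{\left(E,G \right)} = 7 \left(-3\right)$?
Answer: $\frac{337354}{5} \approx 67471.0$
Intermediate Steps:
$O{\left(E,G \right)} = \frac{21}{5}$ ($O{\left(E,G \right)} = - \frac{7 \left(-3\right)}{5} = \left(- \frac{1}{5}\right) \left(-21\right) = \frac{21}{5}$)
$l{\left(b \right)} = 18954 - 486 b$ ($l{\left(b \right)} = - 486 \left(-39 + b\right) = 18954 - 486 b$)
$50558 + l{\left(O{\left(-22,-5 \right)} \right)} = 50558 + \left(18954 - \frac{10206}{5}\right) = 50558 + \frac{84564}{5} = \frac{337354}{5}$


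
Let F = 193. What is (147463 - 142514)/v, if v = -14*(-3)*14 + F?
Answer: 4949/781 ≈ 6.3367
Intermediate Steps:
v = 781 (v = -14*(-3)*14 + 193 = 42*14 + 193 = 588 + 193 = 781)
(147463 - 142514)/v = (147463 - 142514)/781 = 4949*(1/781) = 4949/781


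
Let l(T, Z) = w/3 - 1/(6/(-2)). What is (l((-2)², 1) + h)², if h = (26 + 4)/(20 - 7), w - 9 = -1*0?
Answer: 48400/1521 ≈ 31.821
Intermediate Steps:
w = 9 (w = 9 - 1*0 = 9 + 0 = 9)
h = 30/13 ≈ 2.3077
l(T, Z) = 10/3 (l(T, Z) = 9/3 - 1/(6/(-2)) = 9*(⅓) - 1/(6*(-½)) = 3 - 1/(-3) = 3 - 1*(-⅓) = 3 + ⅓ = 10/3)
(l((-2)², 1) + h)² = (10/3 + 30/13)² = (220/39)² = 48400/1521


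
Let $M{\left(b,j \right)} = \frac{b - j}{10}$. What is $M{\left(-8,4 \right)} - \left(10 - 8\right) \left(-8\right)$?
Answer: $\frac{74}{5} \approx 14.8$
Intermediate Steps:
$M{\left(b,j \right)} = - \frac{j}{10} + \frac{b}{10}$ ($M{\left(b,j \right)} = \left(b - j\right) \frac{1}{10} = - \frac{j}{10} + \frac{b}{10}$)
$M{\left(-8,4 \right)} - \left(10 - 8\right) \left(-8\right) = \left(\left(- \frac{1}{10}\right) 4 + \frac{1}{10} \left(-8\right)\right) - \left(10 - 8\right) \left(-8\right) = \left(- \frac{2}{5} - \frac{4}{5}\right) - 2 \left(-8\right) = - \frac{6}{5} - -16 = - \frac{6}{5} + 16 = \frac{74}{5}$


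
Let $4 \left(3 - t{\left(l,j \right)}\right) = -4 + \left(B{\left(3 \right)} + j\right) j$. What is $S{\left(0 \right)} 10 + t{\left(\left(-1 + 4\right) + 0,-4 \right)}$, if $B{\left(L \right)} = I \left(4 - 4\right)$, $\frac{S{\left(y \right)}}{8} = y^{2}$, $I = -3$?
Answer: $0$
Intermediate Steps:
$S{\left(y \right)} = 8 y^{2}$
$B{\left(L \right)} = 0$ ($B{\left(L \right)} = - 3 \left(4 - 4\right) = \left(-3\right) 0 = 0$)
$t{\left(l,j \right)} = 4 - \frac{j^{2}}{4}$ ($t{\left(l,j \right)} = 3 - \frac{-4 + \left(0 + j\right) j}{4} = 3 - \frac{-4 + j j}{4} = 3 - \frac{-4 + j^{2}}{4} = 3 - \left(-1 + \frac{j^{2}}{4}\right) = 4 - \frac{j^{2}}{4}$)
$S{\left(0 \right)} 10 + t{\left(\left(-1 + 4\right) + 0,-4 \right)} = 8 \cdot 0^{2} \cdot 10 + \left(4 - \frac{\left(-4\right)^{2}}{4}\right) = 8 \cdot 0 \cdot 10 + \left(4 - 4\right) = 0 \cdot 10 + \left(4 - 4\right) = 0 + 0 = 0$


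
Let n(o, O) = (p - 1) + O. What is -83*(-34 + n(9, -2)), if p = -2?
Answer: 3237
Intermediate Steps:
n(o, O) = -3 + O (n(o, O) = (-2 - 1) + O = -3 + O)
-83*(-34 + n(9, -2)) = -83*(-34 + (-3 - 2)) = -83*(-34 - 5) = -83*(-39) = 3237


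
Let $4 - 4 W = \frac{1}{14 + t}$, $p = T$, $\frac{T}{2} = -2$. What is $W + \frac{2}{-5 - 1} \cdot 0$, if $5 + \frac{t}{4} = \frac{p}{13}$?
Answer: $\frac{389}{376} \approx 1.0346$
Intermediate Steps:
$T = -4$ ($T = 2 \left(-2\right) = -4$)
$p = -4$
$t = - \frac{276}{13}$ ($t = -20 + 4 \left(- \frac{4}{13}\right) = -20 - \frac{16}{13} = - \frac{276}{13} \approx -21.231$)
$W = \frac{389}{376}$ ($W = 1 - \frac{1}{4 \left(14 - \frac{276}{13}\right)} = 1 - \frac{1}{4 \left(- \frac{94}{13}\right)} = 1 - - \frac{13}{376} = 1 + \frac{13}{376} = \frac{389}{376} \approx 1.0346$)
$W + \frac{2}{-5 - 1} \cdot 0 = \frac{389}{376} + \frac{2}{-5 - 1} \cdot 0 = \frac{389}{376} + \frac{2}{-6} \cdot 0 = \frac{389}{376} + 2 \left(- \frac{1}{6}\right) 0 = \frac{389}{376} - 0 = \frac{389}{376} + 0 = \frac{389}{376}$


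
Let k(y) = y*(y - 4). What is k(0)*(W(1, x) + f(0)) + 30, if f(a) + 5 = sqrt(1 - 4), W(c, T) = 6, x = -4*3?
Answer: 30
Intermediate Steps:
k(y) = y*(-4 + y)
x = -12
f(a) = -5 + I*sqrt(3) (f(a) = -5 + sqrt(1 - 4) = -5 + sqrt(-3) = -5 + I*sqrt(3))
k(0)*(W(1, x) + f(0)) + 30 = (0*(-4 + 0))*(6 + (-5 + I*sqrt(3))) + 30 = (0*(-4))*(1 + I*sqrt(3)) + 30 = 0*(1 + I*sqrt(3)) + 30 = 0 + 30 = 30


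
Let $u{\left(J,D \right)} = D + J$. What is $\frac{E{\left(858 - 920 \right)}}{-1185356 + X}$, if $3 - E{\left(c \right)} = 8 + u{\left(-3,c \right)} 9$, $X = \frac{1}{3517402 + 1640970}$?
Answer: $- \frac{2991855760}{6114507200431} \approx -0.0004893$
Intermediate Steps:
$X = \frac{1}{5158372} \approx 1.9386 \cdot 10^{-7}$
$E{\left(c \right)} = 22 - 9 c$ ($E{\left(c \right)} = 3 - \left(8 + \left(c - 3\right) 9\right) = 3 - \left(8 + \left(-3 + c\right) 9\right) = 3 - \left(8 + \left(-27 + 9 c\right)\right) = 3 - \left(-19 + 9 c\right) = 22 - 9 c$)
$\frac{E{\left(858 - 920 \right)}}{-1185356 + X} = \frac{22 - 9 \left(858 - 920\right)}{-1185356 + \frac{1}{5158372}} = \frac{22 - -558}{- \frac{6114507200431}{5158372}} = \left(22 + 558\right) \left(- \frac{5158372}{6114507200431}\right) = 580 \left(- \frac{5158372}{6114507200431}\right) = - \frac{2991855760}{6114507200431}$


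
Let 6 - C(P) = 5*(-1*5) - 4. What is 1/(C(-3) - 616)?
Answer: -1/581 ≈ -0.0017212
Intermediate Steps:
C(P) = 35 (C(P) = 6 - (5*(-1*5) - 4) = 6 - (5*(-5) - 4) = 6 - (-25 - 4) = 6 - 1*(-29) = 6 + 29 = 35)
1/(C(-3) - 616) = 1/(35 - 616) = 1/(-581) = -1/581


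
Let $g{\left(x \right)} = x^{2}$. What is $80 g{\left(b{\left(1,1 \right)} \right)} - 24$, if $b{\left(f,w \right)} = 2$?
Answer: $296$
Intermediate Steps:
$80 g{\left(b{\left(1,1 \right)} \right)} - 24 = 80 \cdot 2^{2} - 24 = 80 \cdot 4 - 24 = 320 - 24 = 296$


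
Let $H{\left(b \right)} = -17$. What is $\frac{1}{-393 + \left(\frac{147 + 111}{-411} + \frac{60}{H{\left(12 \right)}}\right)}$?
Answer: $- \frac{2329}{924979} \approx -0.0025179$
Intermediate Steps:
$\frac{1}{-393 + \left(\frac{147 + 111}{-411} + \frac{60}{H{\left(12 \right)}}\right)} = \frac{1}{-393 + \left(\frac{147 + 111}{-411} + \frac{60}{-17}\right)} = \frac{1}{-393 + \left(258 \left(- \frac{1}{411}\right) + 60 \left(- \frac{1}{17}\right)\right)} = \frac{1}{-393 - \frac{9682}{2329}} = \frac{1}{- \frac{924979}{2329}} = - \frac{2329}{924979}$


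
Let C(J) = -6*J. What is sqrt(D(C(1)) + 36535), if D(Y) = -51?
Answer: 2*sqrt(9121) ≈ 191.01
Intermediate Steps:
sqrt(D(C(1)) + 36535) = sqrt(-51 + 36535) = sqrt(36484) = 2*sqrt(9121)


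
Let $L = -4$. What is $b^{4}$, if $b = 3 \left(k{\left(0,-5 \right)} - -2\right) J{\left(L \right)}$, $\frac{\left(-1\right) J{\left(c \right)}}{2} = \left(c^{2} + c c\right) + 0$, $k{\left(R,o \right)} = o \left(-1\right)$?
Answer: $3262849744896$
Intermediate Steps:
$k{\left(R,o \right)} = - o$
$J{\left(c \right)} = - 4 c^{2}$ ($J{\left(c \right)} = - 2 \left(\left(c^{2} + c c\right) + 0\right) = - 2 \left(\left(c^{2} + c^{2}\right) + 0\right) = - 2 \left(2 c^{2} + 0\right) = - 2 \cdot 2 c^{2} = - 4 c^{2}$)
$b = -1344$ ($b = 3 \left(\left(-1\right) \left(-5\right) - -2\right) \left(- 4 \left(-4\right)^{2}\right) = 3 \left(5 + 2\right) \left(\left(-4\right) 16\right) = 3 \cdot 7 \left(-64\right) = 21 \left(-64\right) = -1344$)
$b^{4} = \left(-1344\right)^{4} = 3262849744896$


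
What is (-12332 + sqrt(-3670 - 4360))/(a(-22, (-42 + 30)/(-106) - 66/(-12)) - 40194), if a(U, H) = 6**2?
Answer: 6166/20079 - I*sqrt(8030)/40158 ≈ 0.30709 - 0.0022314*I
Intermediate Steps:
a(U, H) = 36
(-12332 + sqrt(-3670 - 4360))/(a(-22, (-42 + 30)/(-106) - 66/(-12)) - 40194) = (-12332 + sqrt(-3670 - 4360))/(36 - 40194) = (-12332 + sqrt(-8030))/(-40158) = (-12332 + I*sqrt(8030))*(-1/40158) = 6166/20079 - I*sqrt(8030)/40158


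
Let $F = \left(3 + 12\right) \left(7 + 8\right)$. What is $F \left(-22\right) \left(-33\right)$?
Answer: $163350$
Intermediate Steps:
$F = 225$ ($F = 15 \cdot 15 = 225$)
$F \left(-22\right) \left(-33\right) = 225 \left(-22\right) \left(-33\right) = \left(-4950\right) \left(-33\right) = 163350$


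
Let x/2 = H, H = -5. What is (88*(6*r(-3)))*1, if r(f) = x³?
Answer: -528000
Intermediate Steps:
x = -10 (x = 2*(-5) = -10)
r(f) = -1000 (r(f) = (-10)³ = -1000)
(88*(6*r(-3)))*1 = (88*(6*(-1000)))*1 = (88*(-6000))*1 = -528000*1 = -528000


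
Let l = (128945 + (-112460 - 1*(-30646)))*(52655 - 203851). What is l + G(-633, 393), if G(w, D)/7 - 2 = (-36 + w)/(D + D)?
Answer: -1867016891005/262 ≈ -7.1260e+9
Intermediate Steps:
G(w, D) = 14 + 7*(-36 + w)/(2*D) (G(w, D) = 14 + 7*((-36 + w)/(D + D)) = 14 + 7*((-36 + w)/((2*D))) = 14 + 7*((-36 + w)*(1/(2*D))) = 14 + 7*((-36 + w)/(2*D)) = 14 + 7*(-36 + w)/(2*D))
l = -7126018676 (l = (128945 + (-112460 + 30646))*(-151196) = (128945 - 81814)*(-151196) = 47131*(-151196) = -7126018676)
l + G(-633, 393) = -7126018676 + (7/2)*(-36 - 633 + 4*393)/393 = -7126018676 + (7/2)*(1/393)*(-36 - 633 + 1572) = -7126018676 + (7/2)*(1/393)*903 = -7126018676 + 2107/262 = -1867016891005/262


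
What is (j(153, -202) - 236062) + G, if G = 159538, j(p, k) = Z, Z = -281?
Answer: -76805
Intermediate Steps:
j(p, k) = -281
(j(153, -202) - 236062) + G = (-281 - 236062) + 159538 = -236343 + 159538 = -76805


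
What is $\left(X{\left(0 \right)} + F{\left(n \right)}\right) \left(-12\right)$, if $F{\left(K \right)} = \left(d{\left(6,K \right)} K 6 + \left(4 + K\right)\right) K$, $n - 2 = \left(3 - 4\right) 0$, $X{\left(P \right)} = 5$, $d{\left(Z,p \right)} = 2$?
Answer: $-780$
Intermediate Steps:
$n = 2$ ($n = 2 + \left(3 - 4\right) 0 = 2 - 0 = 2 + 0 = 2$)
$F{\left(K \right)} = K \left(4 + 13 K\right)$ ($F{\left(K \right)} = \left(2 K 6 + \left(4 + K\right)\right) K = \left(12 K + \left(4 + K\right)\right) K = \left(4 + 13 K\right) K = K \left(4 + 13 K\right)$)
$\left(X{\left(0 \right)} + F{\left(n \right)}\right) \left(-12\right) = \left(5 + 2 \left(4 + 13 \cdot 2\right)\right) \left(-12\right) = \left(5 + 2 \left(4 + 26\right)\right) \left(-12\right) = \left(5 + 2 \cdot 30\right) \left(-12\right) = \left(5 + 60\right) \left(-12\right) = 65 \left(-12\right) = -780$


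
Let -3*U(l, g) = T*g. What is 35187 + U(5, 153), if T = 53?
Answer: 32484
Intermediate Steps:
U(l, g) = -53*g/3
35187 + U(5, 153) = 35187 - 53/3*153 = 35187 - 2703 = 32484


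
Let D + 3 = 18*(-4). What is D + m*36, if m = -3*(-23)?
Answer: 2409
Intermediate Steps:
D = -75 (D = -3 + 18*(-4) = -3 - 72 = -75)
m = 69
D + m*36 = -75 + 69*36 = -75 + 2484 = 2409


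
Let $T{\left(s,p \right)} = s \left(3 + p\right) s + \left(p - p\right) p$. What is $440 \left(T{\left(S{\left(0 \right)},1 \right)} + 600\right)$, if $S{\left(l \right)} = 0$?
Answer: $264000$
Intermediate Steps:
$T{\left(s,p \right)} = s^{2} \left(3 + p\right)$ ($T{\left(s,p \right)} = s^{2} \left(3 + p\right) + 0 p = s^{2} \left(3 + p\right) + 0 = s^{2} \left(3 + p\right)$)
$440 \left(T{\left(S{\left(0 \right)},1 \right)} + 600\right) = 440 \left(0^{2} \left(3 + 1\right) + 600\right) = 440 \left(0 \cdot 4 + 600\right) = 440 \left(0 + 600\right) = 440 \cdot 600 = 264000$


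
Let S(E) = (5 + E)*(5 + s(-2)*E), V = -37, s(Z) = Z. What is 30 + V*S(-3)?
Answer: -784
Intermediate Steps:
S(E) = (5 + E)*(5 - 2*E)
30 + V*S(-3) = 30 - 37*(25 - 5*(-3) - 2*(-3)²) = 30 - 37*(25 + 15 - 2*9) = 30 - 37*(25 + 15 - 18) = 30 - 37*22 = 30 - 814 = -784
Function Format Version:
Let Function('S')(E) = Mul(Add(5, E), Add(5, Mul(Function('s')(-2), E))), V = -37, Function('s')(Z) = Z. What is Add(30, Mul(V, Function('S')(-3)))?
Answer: -784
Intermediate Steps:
Function('S')(E) = Mul(Add(5, E), Add(5, Mul(-2, E)))
Add(30, Mul(V, Function('S')(-3))) = Add(30, Mul(-37, Add(25, Mul(-5, -3), Mul(-2, Pow(-3, 2))))) = Add(30, Mul(-37, Add(25, 15, Mul(-2, 9)))) = Add(30, Mul(-37, Add(25, 15, -18))) = Add(30, Mul(-37, 22)) = Add(30, -814) = -784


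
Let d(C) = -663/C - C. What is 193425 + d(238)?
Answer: 2704579/14 ≈ 1.9318e+5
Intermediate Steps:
d(C) = -C - 663/C
193425 + d(238) = 193425 + (-1*238 - 663/238) = 193425 + (-238 - 663*1/238) = 193425 + (-238 - 39/14) = 193425 - 3371/14 = 2704579/14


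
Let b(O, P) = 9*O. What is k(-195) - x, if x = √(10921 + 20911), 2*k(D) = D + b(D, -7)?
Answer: -975 - 2*√7958 ≈ -1153.4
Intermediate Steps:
k(D) = 5*D (k(D) = (D + 9*D)/2 = (10*D)/2 = 5*D)
x = 2*√7958 (x = √31832 = 2*√7958 ≈ 178.42)
k(-195) - x = 5*(-195) - 2*√7958 = -975 - 2*√7958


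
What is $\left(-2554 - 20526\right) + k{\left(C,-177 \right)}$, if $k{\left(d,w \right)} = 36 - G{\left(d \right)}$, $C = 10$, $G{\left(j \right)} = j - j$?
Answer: $-23044$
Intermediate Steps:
$G{\left(j \right)} = 0$
$k{\left(d,w \right)} = 36$ ($k{\left(d,w \right)} = 36 - 0 = 36 + 0 = 36$)
$\left(-2554 - 20526\right) + k{\left(C,-177 \right)} = \left(-2554 - 20526\right) + 36 = -23080 + 36 = -23044$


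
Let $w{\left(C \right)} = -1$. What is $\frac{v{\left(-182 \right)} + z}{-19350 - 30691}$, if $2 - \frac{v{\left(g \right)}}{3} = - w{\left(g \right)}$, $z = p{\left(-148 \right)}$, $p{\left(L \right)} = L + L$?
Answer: $\frac{293}{50041} \approx 0.0058552$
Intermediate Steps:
$p{\left(L \right)} = 2 L$
$z = -296$ ($z = 2 \left(-148\right) = -296$)
$v{\left(g \right)} = 3$ ($v{\left(g \right)} = 6 - 3 \left(\left(-1\right) \left(-1\right)\right) = 6 - 3 = 3$)
$\frac{v{\left(-182 \right)} + z}{-19350 - 30691} = \frac{3 - 296}{-19350 - 30691} = - \frac{293}{-50041} = \left(-293\right) \left(- \frac{1}{50041}\right) = \frac{293}{50041}$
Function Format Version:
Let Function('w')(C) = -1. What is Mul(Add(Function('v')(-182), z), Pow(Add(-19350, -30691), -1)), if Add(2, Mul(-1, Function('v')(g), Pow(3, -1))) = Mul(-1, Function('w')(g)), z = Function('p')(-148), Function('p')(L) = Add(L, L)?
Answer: Rational(293, 50041) ≈ 0.0058552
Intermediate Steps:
Function('p')(L) = Mul(2, L)
z = -296 (z = Mul(2, -148) = -296)
Function('v')(g) = 3 (Function('v')(g) = Add(6, Mul(-3, Mul(-1, -1))) = Add(6, Mul(-3, 1)) = Add(6, -3) = 3)
Mul(Add(Function('v')(-182), z), Pow(Add(-19350, -30691), -1)) = Mul(Add(3, -296), Pow(Add(-19350, -30691), -1)) = Mul(-293, Pow(-50041, -1)) = Mul(-293, Rational(-1, 50041)) = Rational(293, 50041)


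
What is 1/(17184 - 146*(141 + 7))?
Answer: -1/4424 ≈ -0.00022604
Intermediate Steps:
1/(17184 - 146*(141 + 7)) = 1/(17184 - 146*148) = 1/(17184 - 21608) = 1/(-4424) = -1/4424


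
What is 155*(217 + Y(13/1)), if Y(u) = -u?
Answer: 31620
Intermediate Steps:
155*(217 + Y(13/1)) = 155*(217 - 13/1) = 155*(217 - 13) = 155*204 = 31620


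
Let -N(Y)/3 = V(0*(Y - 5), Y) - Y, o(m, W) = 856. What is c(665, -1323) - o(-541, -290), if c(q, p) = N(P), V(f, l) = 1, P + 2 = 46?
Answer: -727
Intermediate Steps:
P = 44 (P = -2 + 46 = 44)
N(Y) = -3 + 3*Y (N(Y) = -3*(1 - Y) = -3 + 3*Y)
c(q, p) = 129 (c(q, p) = -3 + 3*44 = -3 + 132 = 129)
c(665, -1323) - o(-541, -290) = 129 - 1*856 = 129 - 856 = -727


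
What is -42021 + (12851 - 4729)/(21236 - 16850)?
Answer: -92147992/2193 ≈ -42019.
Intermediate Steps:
-42021 + (12851 - 4729)/(21236 - 16850) = -42021 + 8122/4386 = -42021 + 8122*(1/4386) = -42021 + 4061/2193 = -92147992/2193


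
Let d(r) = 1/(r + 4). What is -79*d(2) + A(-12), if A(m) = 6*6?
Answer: 137/6 ≈ 22.833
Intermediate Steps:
A(m) = 36
d(r) = 1/(4 + r)
-79*d(2) + A(-12) = -79/(4 + 2) + 36 = -79/6 + 36 = 137/6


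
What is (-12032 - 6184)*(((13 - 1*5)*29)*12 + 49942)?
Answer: -960456816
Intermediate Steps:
(-12032 - 6184)*(((13 - 1*5)*29)*12 + 49942) = -18216*(((13 - 5)*29)*12 + 49942) = -18216*((8*29)*12 + 49942) = -18216*(232*12 + 49942) = -18216*(2784 + 49942) = -18216*52726 = -960456816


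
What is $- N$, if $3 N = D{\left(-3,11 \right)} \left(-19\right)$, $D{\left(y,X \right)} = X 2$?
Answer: $\frac{418}{3} \approx 139.33$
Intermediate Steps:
$D{\left(y,X \right)} = 2 X$
$N = - \frac{418}{3}$ ($N = \frac{2 \cdot 11 \left(-19\right)}{3} = \frac{22 \left(-19\right)}{3} = \frac{1}{3} \left(-418\right) = - \frac{418}{3} \approx -139.33$)
$- N = \left(-1\right) \left(- \frac{418}{3}\right) = \frac{418}{3}$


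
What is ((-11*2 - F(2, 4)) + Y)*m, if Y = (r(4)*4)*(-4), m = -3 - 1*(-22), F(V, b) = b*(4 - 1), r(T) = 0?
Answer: -646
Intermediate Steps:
F(V, b) = 3*b (F(V, b) = b*3 = 3*b)
m = 19 (m = -3 + 22 = 19)
Y = 0 (Y = (0*4)*(-4) = 0*(-4) = 0)
((-11*2 - F(2, 4)) + Y)*m = ((-11*2 - 3*4) + 0)*19 = ((-22 - 1*12) + 0)*19 = ((-22 - 12) + 0)*19 = (-34 + 0)*19 = -34*19 = -646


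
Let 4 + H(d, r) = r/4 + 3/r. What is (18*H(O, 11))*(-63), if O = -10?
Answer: 24381/22 ≈ 1108.2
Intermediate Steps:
H(d, r) = -4 + 3/r + r/4 (H(d, r) = -4 + (r/4 + 3/r) = -4 + (3/r + r/4) = -4 + 3/r + r/4)
(18*H(O, 11))*(-63) = (18*(-4 + 3/11 + (¼)*11))*(-63) = (18*(-4 + 3*(1/11) + 11/4))*(-63) = (18*(-4 + 3/11 + 11/4))*(-63) = (18*(-43/44))*(-63) = -387/22*(-63) = 24381/22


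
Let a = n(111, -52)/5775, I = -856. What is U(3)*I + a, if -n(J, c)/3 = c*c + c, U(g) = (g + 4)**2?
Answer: -80744852/1925 ≈ -41945.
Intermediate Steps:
U(g) = (4 + g)**2
n(J, c) = -3*c - 3*c**2 (n(J, c) = -3*(c*c + c) = -3*(c**2 + c) = -3*(c + c**2) = -3*c - 3*c**2)
a = -2652/1925 (a = -3*(-52)*(1 - 52)/5775 = -3*(-52)*(-51)*(1/5775) = -7956*1/5775 = -2652/1925 ≈ -1.3777)
U(3)*I + a = (4 + 3)**2*(-856) - 2652/1925 = 7**2*(-856) - 2652/1925 = 49*(-856) - 2652/1925 = -41944 - 2652/1925 = -80744852/1925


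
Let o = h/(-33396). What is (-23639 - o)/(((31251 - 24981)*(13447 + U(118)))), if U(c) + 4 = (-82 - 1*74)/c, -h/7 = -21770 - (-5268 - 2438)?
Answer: -3880968847/13838411645190 ≈ -0.00028045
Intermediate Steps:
h = 98448 (h = -7*(-21770 - (-5268 - 2438)) = -7*(-21770 - 1*(-7706)) = -7*(-21770 + 7706) = -7*(-14064) = 98448)
o = -8204/2783 (o = 98448/(-33396) = 98448*(-1/33396) = -8204/2783 ≈ -2.9479)
U(c) = -4 - 156/c (U(c) = -4 + (-82 - 1*74)/c = -4 + (-82 - 74)/c = -4 - 156/c)
(-23639 - o)/(((31251 - 24981)*(13447 + U(118)))) = (-23639 - 1*(-8204/2783))/(((31251 - 24981)*(13447 + (-4 - 156/118)))) = (-23639 + 8204/2783)/((6270*(13447 + (-4 - 156*1/118)))) = -65779133*1/(6270*(13447 + (-4 - 78/59)))/2783 = -65779133*1/(6270*(13447 - 314/59))/2783 = -65779133/(2783*(6270*(793059/59))) = -65779133/(2783*4972479930/59) = -65779133/2783*59/4972479930 = -3880968847/13838411645190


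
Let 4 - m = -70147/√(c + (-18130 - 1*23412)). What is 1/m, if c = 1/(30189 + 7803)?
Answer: 1578263663/46742187136934 + 70147*I*√14990348271174/93484374273868 ≈ 3.3765e-5 + 0.0029052*I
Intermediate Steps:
c = 1/37992 ≈ 2.6321e-5
m = 4 - 140294*I*√14990348271174/1578263663 (m = 4 - (-70147)/(√(1/37992 + (-18130 - 1*23412))) = 4 - (-70147)/(√(1/37992 + (-18130 - 23412))) = 4 - (-70147)/(√(1/37992 - 41542)) = 4 - (-70147)/(√(-1578263663/37992)) = 4 - (-70147)/(I*√14990348271174/18996) = 4 - (-70147)*(-2*I*√14990348271174/1578263663) = 4 - 140294*I*√14990348271174/1578263663 ≈ 4.0 - 344.16*I)
1/m = 1/(4 - 140294*I*√14990348271174/1578263663)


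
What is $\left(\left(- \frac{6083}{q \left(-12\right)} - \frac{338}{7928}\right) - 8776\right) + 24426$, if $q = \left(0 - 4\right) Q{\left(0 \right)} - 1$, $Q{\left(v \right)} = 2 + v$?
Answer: $\frac{417238846}{26757} \approx 15594.0$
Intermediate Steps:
$q = -9$ ($q = \left(0 - 4\right) \left(2 + 0\right) - 1 = \left(0 - 4\right) 2 - 1 = \left(-4\right) 2 - 1 = -8 - 1 = -9$)
$\left(\left(- \frac{6083}{q \left(-12\right)} - \frac{338}{7928}\right) - 8776\right) + 24426 = \left(\left(- \frac{6083}{\left(-9\right) \left(-12\right)} - \frac{338}{7928}\right) - 8776\right) + 24426 = \left(\left(- \frac{6083}{108} - \frac{169}{3964}\right) - 8776\right) + 24426 = \left(- \frac{1508204}{26757} - 8776\right) + 24426 = - \frac{236327636}{26757} + 24426 = \frac{417238846}{26757}$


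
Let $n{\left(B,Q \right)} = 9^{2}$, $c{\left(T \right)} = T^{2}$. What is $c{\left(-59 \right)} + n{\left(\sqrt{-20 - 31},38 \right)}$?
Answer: $3562$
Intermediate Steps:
$n{\left(B,Q \right)} = 81$
$c{\left(-59 \right)} + n{\left(\sqrt{-20 - 31},38 \right)} = \left(-59\right)^{2} + 81 = 3481 + 81 = 3562$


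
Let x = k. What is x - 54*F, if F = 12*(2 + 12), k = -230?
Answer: -9302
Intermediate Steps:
x = -230
F = 168 (F = 12*14 = 168)
x - 54*F = -230 - 54*168 = -230 - 9072 = -9302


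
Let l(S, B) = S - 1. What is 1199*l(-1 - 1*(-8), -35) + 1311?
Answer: 8505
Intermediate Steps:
l(S, B) = -1 + S
1199*l(-1 - 1*(-8), -35) + 1311 = 1199*(-1 + (-1 - 1*(-8))) + 1311 = 1199*(-1 + (-1 + 8)) + 1311 = 1199*(-1 + 7) + 1311 = 1199*6 + 1311 = 7194 + 1311 = 8505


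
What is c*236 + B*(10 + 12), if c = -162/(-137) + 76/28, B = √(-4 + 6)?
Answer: 881932/959 + 22*√2 ≈ 950.75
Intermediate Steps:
B = √2 ≈ 1.4142
c = 3737/959 (c = -162*(-1/137) + 76*(1/28) = 162/137 + 19/7 = 3737/959 ≈ 3.8968)
c*236 + B*(10 + 12) = (3737/959)*236 + √2*(10 + 12) = 881932/959 + √2*22 = 881932/959 + 22*√2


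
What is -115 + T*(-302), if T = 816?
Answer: -246547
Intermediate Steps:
-115 + T*(-302) = -115 + 816*(-302) = -115 - 246432 = -246547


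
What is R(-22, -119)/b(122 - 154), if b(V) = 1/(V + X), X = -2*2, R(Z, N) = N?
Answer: 4284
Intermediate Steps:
X = -4
b(V) = 1/(-4 + V) (b(V) = 1/(V - 4) = 1/(-4 + V))
R(-22, -119)/b(122 - 154) = -119/(1/(-4 + (122 - 154))) = -119/(1/(-4 - 32)) = -119/(1/(-36)) = -119/(-1/36) = -119*(-36) = 4284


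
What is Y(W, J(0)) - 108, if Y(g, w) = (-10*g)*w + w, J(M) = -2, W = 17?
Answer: 230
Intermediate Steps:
Y(g, w) = w - 10*g*w (Y(g, w) = -10*g*w + w = w - 10*g*w)
Y(W, J(0)) - 108 = -2*(1 - 10*17) - 108 = -2*(1 - 170) - 108 = -2*(-169) - 108 = 338 - 108 = 230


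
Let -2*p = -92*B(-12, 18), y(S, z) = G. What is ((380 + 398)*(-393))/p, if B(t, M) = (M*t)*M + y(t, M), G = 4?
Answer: 152877/89332 ≈ 1.7113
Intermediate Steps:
y(S, z) = 4
B(t, M) = 4 + t*M² (B(t, M) = (M*t)*M + 4 = t*M² + 4 = 4 + t*M²)
p = -178664 (p = -(-46)*(4 - 12*18²) = -(-46)*(4 - 12*324) = -(-46)*(4 - 3888) = -(-46)*(-3884) = -½*357328 = -178664)
((380 + 398)*(-393))/p = ((380 + 398)*(-393))/(-178664) = (778*(-393))*(-1/178664) = -305754*(-1/178664) = 152877/89332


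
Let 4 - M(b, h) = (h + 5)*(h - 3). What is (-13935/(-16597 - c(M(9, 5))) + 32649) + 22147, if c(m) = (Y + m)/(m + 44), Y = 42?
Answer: 4244398802/77457 ≈ 54797.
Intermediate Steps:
M(b, h) = 4 - (-3 + h)*(5 + h) (M(b, h) = 4 - (h + 5)*(h - 3) = 4 - (5 + h)*(-3 + h) = 4 - (-3 + h)*(5 + h))
c(m) = (42 + m)/(44 + m) (c(m) = (42 + m)/(m + 44) = (42 + m)/(44 + m))
(-13935/(-16597 - c(M(9, 5))) + 32649) + 22147 = (-13935/(-16597 - (42 + (19 - 1*5² - 2*5))/(44 + (19 - 1*5² - 2*5))) + 32649) + 22147 = (-13935/(-16597 - (42 + (19 - 1*25 - 10))/(44 + (19 - 1*25 - 10))) + 32649) + 22147 = (-13935/(-16597 - (42 + (19 - 25 - 10))/(44 + (19 - 25 - 10))) + 32649) + 22147 = (-13935/(-16597 - (42 - 16)/(44 - 16)) + 32649) + 22147 = (-13935/(-16597 - 26/28) + 32649) + 22147 = (-13935/(-16597 - 1*13/14) + 32649) + 22147 = (-13935/(-16597 - 13/14) + 32649) + 22147 = (-13935/(-232371/14) + 32649) + 22147 = (-13935*(-14/232371) + 32649) + 22147 = (65030/77457 + 32649) + 22147 = 2528958623/77457 + 22147 = 4244398802/77457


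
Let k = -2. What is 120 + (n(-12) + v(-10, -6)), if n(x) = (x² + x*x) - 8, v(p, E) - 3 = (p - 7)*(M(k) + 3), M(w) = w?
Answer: 386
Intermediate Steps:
v(p, E) = -4 + p (v(p, E) = 3 + (p - 7)*(-2 + 3) = 3 + (-7 + p)*1 = 3 + (-7 + p) = -4 + p)
n(x) = -8 + 2*x² (n(x) = (x² + x²) - 8 = 2*x² - 8 = -8 + 2*x²)
120 + (n(-12) + v(-10, -6)) = 120 + ((-8 + 2*(-12)²) + (-4 - 10)) = 120 + ((-8 + 2*144) - 14) = 120 + ((-8 + 288) - 14) = 120 + (280 - 14) = 120 + 266 = 386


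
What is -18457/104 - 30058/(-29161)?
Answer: -535098545/3032744 ≈ -176.44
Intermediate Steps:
-18457/104 - 30058/(-29161) = -18457*1/104 - 30058*(-1/29161) = -18457/104 + 30058/29161 = -535098545/3032744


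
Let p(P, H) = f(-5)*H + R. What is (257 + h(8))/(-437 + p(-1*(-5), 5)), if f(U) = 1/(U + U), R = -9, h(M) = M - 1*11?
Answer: -508/893 ≈ -0.56887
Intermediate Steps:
h(M) = -11 + M (h(M) = M - 11 = -11 + M)
f(U) = 1/(2*U)
p(P, H) = -9 - H/10 (p(P, H) = ((½)/(-5))*H - 9 = ((½)*(-⅕))*H - 9 = -H/10 - 9 = -9 - H/10)
(257 + h(8))/(-437 + p(-1*(-5), 5)) = (257 + (-11 + 8))/(-437 + (-9 - ⅒*5)) = (257 - 3)/(-437 + (-9 - ½)) = 254/(-437 - 19/2) = 254/(-893/2) = 254*(-2/893) = -508/893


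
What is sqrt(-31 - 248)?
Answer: 3*I*sqrt(31) ≈ 16.703*I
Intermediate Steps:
sqrt(-31 - 248) = sqrt(-279) = 3*I*sqrt(31)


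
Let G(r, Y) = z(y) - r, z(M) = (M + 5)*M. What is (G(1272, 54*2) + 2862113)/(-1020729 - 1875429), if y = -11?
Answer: -2860907/2896158 ≈ -0.98783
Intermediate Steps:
z(M) = M*(5 + M) (z(M) = (5 + M)*M = M*(5 + M))
G(r, Y) = 66 - r (G(r, Y) = -11*(5 - 11) - r = -11*(-6) - r = 66 - r)
(G(1272, 54*2) + 2862113)/(-1020729 - 1875429) = ((66 - 1*1272) + 2862113)/(-1020729 - 1875429) = ((66 - 1272) + 2862113)/(-2896158) = (-1206 + 2862113)*(-1/2896158) = 2860907*(-1/2896158) = -2860907/2896158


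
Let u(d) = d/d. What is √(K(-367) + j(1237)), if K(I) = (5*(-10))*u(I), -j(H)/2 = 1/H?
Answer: 94*I*√8659/1237 ≈ 7.0712*I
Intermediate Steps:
u(d) = 1
j(H) = -2/H
K(I) = -50 (K(I) = (5*(-10))*1 = -50*1 = -50)
√(K(-367) + j(1237)) = √(-50 - 2/1237) = √(-61852/1237) = 94*I*√8659/1237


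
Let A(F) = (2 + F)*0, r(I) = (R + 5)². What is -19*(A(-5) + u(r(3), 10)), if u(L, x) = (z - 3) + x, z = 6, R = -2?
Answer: -247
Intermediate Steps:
r(I) = 9 (r(I) = (-2 + 5)² = 3² = 9)
u(L, x) = 3 + x (u(L, x) = (6 - 3) + x = 3 + x)
A(F) = 0
-19*(A(-5) + u(r(3), 10)) = -19*(0 + (3 + 10)) = -19*(0 + 13) = -19*13 = -247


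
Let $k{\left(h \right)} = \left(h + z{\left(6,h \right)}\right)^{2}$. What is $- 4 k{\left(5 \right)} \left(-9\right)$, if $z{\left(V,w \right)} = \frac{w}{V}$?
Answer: $1225$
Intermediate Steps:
$k{\left(h \right)} = \frac{49 h^{2}}{36}$ ($k{\left(h \right)} = \left(h + \frac{h}{6}\right)^{2} = \left(\frac{7 h}{6}\right)^{2} = \frac{49 h^{2}}{36}$)
$- 4 k{\left(5 \right)} \left(-9\right) = - 4 \frac{49 \cdot 5^{2}}{36} \left(-9\right) = - 4 \cdot \frac{49}{36} \cdot 25 \left(-9\right) = \left(-4\right) \frac{1225}{36} \left(-9\right) = \left(- \frac{1225}{9}\right) \left(-9\right) = 1225$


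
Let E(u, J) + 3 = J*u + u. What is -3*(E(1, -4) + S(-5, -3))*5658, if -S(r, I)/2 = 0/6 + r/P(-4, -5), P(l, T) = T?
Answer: 135792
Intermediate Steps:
E(u, J) = -3 + u + J*u (E(u, J) = -3 + (J*u + u) = -3 + (u + J*u) = -3 + u + J*u)
S(r, I) = 2*r/5 (S(r, I) = -2*(0/6 + r/(-5)) = -2*(0*(⅙) + r*(-⅕)) = -2*(0 - r/5) = -(-2)*r/5 = 2*r/5)
-3*(E(1, -4) + S(-5, -3))*5658 = -3*((-3 + 1 - 4*1) + (⅖)*(-5))*5658 = -3*((-3 + 1 - 4) - 2)*5658 = -3*(-6 - 2)*5658 = -3*(-8)*5658 = 24*5658 = 135792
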